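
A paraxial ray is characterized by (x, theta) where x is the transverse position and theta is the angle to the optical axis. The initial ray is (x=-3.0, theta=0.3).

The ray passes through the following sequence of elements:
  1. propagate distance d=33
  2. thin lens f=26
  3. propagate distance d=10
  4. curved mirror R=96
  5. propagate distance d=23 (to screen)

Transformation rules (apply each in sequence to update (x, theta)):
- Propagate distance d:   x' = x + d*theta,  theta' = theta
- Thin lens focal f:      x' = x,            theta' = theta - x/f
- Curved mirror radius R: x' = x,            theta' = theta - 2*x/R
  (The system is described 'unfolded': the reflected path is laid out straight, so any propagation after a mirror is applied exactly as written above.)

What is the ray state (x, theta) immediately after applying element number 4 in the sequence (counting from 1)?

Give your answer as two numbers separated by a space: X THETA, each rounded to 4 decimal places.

Initial: x=-3.0000 theta=0.3000
After 1 (propagate distance d=33): x=6.9000 theta=0.3000
After 2 (thin lens f=26): x=6.9000 theta=9/260 (≈0.0346)
After 3 (propagate distance d=10): x=471/65 (≈7.2462) theta=9/260 (≈0.0346)
After 4 (curved mirror R=96): x=471/65 (≈7.2462) theta=-121/1040 (≈-0.1163)
Rounded to 4 decimal places: x = 7.2462, theta = -0.1163

Answer: 7.2462 -0.1163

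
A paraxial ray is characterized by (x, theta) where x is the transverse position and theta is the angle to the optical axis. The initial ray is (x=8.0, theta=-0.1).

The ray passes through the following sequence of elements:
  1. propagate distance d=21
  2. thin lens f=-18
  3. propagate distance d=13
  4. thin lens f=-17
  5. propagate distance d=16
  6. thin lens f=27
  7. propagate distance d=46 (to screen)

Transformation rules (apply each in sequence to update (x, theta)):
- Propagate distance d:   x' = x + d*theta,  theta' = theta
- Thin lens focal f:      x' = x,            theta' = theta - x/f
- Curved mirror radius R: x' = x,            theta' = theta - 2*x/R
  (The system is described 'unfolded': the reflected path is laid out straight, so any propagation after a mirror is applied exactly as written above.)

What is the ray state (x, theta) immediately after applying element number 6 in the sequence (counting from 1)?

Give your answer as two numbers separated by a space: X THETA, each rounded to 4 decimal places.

Initial: x=8.0000 theta=-0.1000
After 1 (propagate distance d=21): x=5.9000 theta=-0.1000
After 2 (thin lens f=-18): x=5.9000 theta=41/180 (≈0.2278)
After 3 (propagate distance d=13): x=319/36 (≈8.8611) theta=41/180 (≈0.2278)
After 4 (thin lens f=-17): x=319/36 (≈8.8611) theta=191/255 (≈0.7490)
After 5 (propagate distance d=16): x=63787/3060 (≈20.8454) theta=191/255 (≈0.7490)
After 6 (thin lens f=27): x=63787/3060 (≈20.8454) theta=-1903/82620 (≈-0.0230)
Rounded to 4 decimal places: x = 20.8454, theta = -0.0230

Answer: 20.8454 -0.0230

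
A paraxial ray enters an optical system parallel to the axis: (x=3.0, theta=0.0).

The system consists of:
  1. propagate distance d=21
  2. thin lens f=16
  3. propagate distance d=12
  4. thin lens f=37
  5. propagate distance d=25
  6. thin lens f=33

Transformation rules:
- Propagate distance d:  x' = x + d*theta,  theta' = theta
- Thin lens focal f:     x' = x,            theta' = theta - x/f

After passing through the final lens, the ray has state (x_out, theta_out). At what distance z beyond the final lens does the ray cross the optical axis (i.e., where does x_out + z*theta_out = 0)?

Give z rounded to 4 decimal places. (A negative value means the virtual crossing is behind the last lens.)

Initial: x=3.0000 theta=0.0000
After 1 (propagate distance d=21): x=3.0000 theta=0.0000
After 2 (thin lens f=16): x=3.0000 theta=-0.1875
After 3 (propagate distance d=12): x=0.7500 theta=-0.1875
After 4 (thin lens f=37): x=0.7500 theta=-123/592 (≈-0.2078)
After 5 (propagate distance d=25): x=-2631/592 (≈-4.4443) theta=-123/592 (≈-0.2078)
After 6 (thin lens f=33): x=-2631/592 (≈-4.4443) theta=-119/1628 (≈-0.0731)
z_focus = -x_out/theta_out = -(-2631/592)/(-119/1628) = -28941/476 ≈ -60.8004
Rounded to 4 decimal places: z = -60.8004

Answer: -60.8004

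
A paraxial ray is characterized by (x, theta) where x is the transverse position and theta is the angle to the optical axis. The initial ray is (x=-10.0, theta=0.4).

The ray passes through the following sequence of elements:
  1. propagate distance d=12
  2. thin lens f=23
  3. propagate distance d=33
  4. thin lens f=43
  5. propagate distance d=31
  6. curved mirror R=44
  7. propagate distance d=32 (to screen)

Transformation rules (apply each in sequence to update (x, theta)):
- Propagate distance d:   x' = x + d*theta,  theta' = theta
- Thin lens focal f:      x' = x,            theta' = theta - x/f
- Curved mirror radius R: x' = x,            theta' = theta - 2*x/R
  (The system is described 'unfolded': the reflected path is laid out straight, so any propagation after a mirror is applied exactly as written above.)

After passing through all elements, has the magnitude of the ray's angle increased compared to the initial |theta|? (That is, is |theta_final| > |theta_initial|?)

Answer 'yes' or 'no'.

Answer: yes

Derivation:
Initial: x=-10.0000 theta=0.4000
After 1 (propagate distance d=12): x=-5.2000 theta=0.4000
After 2 (thin lens f=23): x=-5.2000 theta=72/115 (≈0.6261)
After 3 (propagate distance d=33): x=1778/115 (≈15.4609) theta=72/115 (≈0.6261)
After 4 (thin lens f=43): x=1778/115 (≈15.4609) theta=1318/4945 (≈0.2665)
After 5 (propagate distance d=31): x=117312/4945 (≈23.7234) theta=1318/4945 (≈0.2665)
After 6 (curved mirror R=44): x=117312/4945 (≈23.7234) theta=-44158/54395 (≈-0.8118)
After 7 (propagate distance d=32 (to screen)): x=-122624/54395 (≈-2.2543) theta=-44158/54395 (≈-0.8118)
|theta_initial|=0.4000 |theta_final|=44158/54395 (≈0.8118) -> increased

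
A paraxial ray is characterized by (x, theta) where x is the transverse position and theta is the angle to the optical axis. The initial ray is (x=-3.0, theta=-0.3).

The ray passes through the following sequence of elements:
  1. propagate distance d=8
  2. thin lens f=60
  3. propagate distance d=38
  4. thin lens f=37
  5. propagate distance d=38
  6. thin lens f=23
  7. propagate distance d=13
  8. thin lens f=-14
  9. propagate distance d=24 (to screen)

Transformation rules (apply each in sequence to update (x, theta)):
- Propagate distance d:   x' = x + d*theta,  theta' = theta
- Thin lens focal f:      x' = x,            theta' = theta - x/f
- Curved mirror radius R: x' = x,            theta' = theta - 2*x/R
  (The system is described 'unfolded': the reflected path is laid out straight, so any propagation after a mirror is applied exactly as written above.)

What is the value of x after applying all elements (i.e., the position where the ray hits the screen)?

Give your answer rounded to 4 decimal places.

Answer: 7.9480

Derivation:
Initial: x=-3.0000 theta=-0.3000
After 1 (propagate distance d=8): x=-5.4000 theta=-0.3000
After 2 (thin lens f=60): x=-5.4000 theta=-0.2100
After 3 (propagate distance d=38): x=-13.3800 theta=-0.2100
After 4 (thin lens f=37): x=-13.3800 theta=561/3700 (≈0.1516)
After 5 (propagate distance d=38): x=-7047/925 (≈-7.6184) theta=561/3700 (≈0.1516)
After 6 (thin lens f=23): x=-7047/925 (≈-7.6184) theta=41091/85100 (≈0.4829)
After 7 (propagate distance d=13): x=-114141/85100 (≈-1.3413) theta=41091/85100 (≈0.4829)
After 8 (thin lens f=-14): x=-114141/85100 (≈-1.3413) theta=461133/1191400 (≈0.3871)
After 9 (propagate distance d=24 (to screen)): x=4734609/595700 (≈7.9480) theta=461133/1191400 (≈0.3871)
Rounded to 4 decimal places: x = 7.9480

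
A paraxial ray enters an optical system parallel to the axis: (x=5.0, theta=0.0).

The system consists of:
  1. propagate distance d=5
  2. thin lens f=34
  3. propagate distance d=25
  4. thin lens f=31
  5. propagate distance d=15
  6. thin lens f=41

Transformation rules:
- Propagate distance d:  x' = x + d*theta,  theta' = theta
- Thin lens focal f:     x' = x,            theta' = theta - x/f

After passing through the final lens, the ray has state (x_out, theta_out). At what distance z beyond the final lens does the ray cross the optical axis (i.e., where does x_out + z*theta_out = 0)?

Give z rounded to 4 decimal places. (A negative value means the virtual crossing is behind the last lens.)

Initial: x=5.0000 theta=0.0000
After 1 (propagate distance d=5): x=5.0000 theta=0.0000
After 2 (thin lens f=34): x=5.0000 theta=-5/34 (≈-0.1471)
After 3 (propagate distance d=25): x=45/34 (≈1.3235) theta=-5/34 (≈-0.1471)
After 4 (thin lens f=31): x=45/34 (≈1.3235) theta=-100/527 (≈-0.1898)
After 5 (propagate distance d=15): x=-1605/1054 (≈-1.5228) theta=-100/527 (≈-0.1898)
After 6 (thin lens f=41): x=-1605/1054 (≈-1.5228) theta=-6595/43214 (≈-0.1526)
z_focus = -x_out/theta_out = -(-1605/1054)/(-6595/43214) = -13161/1319 ≈ -9.9780
Rounded to 4 decimal places: z = -9.9780

Answer: -9.9780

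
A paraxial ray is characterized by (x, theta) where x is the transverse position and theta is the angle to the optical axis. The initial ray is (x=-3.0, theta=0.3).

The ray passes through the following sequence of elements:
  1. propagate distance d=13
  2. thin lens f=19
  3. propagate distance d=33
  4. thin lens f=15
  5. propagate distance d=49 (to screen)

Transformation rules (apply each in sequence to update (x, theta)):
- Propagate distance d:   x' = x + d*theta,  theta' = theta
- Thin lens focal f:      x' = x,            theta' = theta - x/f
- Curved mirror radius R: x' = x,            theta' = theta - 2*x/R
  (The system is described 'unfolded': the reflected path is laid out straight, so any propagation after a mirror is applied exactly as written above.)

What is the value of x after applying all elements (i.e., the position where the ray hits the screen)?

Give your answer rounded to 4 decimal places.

Initial: x=-3.0000 theta=0.3000
After 1 (propagate distance d=13): x=0.9000 theta=0.3000
After 2 (thin lens f=19): x=0.9000 theta=24/95 (≈0.2526)
After 3 (propagate distance d=33): x=351/38 (≈9.2368) theta=24/95 (≈0.2526)
After 4 (thin lens f=15): x=351/38 (≈9.2368) theta=-69/190 (≈-0.3632)
After 5 (propagate distance d=49 (to screen)): x=-813/95 (≈-8.5579) theta=-69/190 (≈-0.3632)
Rounded to 4 decimal places: x = -8.5579

Answer: -8.5579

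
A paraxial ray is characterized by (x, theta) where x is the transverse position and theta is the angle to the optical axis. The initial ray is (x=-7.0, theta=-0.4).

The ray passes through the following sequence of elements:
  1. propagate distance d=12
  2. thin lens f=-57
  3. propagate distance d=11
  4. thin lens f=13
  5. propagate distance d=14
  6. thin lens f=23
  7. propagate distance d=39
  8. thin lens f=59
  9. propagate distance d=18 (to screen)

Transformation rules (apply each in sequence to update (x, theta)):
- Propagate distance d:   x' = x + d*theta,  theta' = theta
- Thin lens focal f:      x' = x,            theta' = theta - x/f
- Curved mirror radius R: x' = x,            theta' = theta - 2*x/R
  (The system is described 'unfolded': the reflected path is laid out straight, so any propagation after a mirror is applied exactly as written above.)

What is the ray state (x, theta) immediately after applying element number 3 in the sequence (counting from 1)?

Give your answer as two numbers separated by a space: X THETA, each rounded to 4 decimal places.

Initial: x=-7.0000 theta=-0.4000
After 1 (propagate distance d=12): x=-11.8000 theta=-0.4000
After 2 (thin lens f=-57): x=-11.8000 theta=-173/285 (≈-0.6070)
After 3 (propagate distance d=11): x=-5266/285 (≈-18.4772) theta=-173/285 (≈-0.6070)
Rounded to 4 decimal places: x = -18.4772, theta = -0.6070

Answer: -18.4772 -0.6070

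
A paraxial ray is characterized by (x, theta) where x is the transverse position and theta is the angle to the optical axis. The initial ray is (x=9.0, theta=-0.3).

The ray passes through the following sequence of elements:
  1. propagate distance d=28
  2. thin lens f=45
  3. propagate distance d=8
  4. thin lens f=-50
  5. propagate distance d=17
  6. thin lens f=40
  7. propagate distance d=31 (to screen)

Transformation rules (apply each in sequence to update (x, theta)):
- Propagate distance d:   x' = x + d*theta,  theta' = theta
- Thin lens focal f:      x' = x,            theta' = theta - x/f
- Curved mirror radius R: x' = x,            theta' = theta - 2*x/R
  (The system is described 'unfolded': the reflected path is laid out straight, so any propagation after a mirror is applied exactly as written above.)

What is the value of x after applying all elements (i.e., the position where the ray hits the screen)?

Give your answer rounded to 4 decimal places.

Answer: -12.6688

Derivation:
Initial: x=9.0000 theta=-0.3000
After 1 (propagate distance d=28): x=0.6000 theta=-0.3000
After 2 (thin lens f=45): x=0.6000 theta=-47/150 (≈-0.3133)
After 3 (propagate distance d=8): x=-143/75 (≈-1.9067) theta=-47/150 (≈-0.3133)
After 4 (thin lens f=-50): x=-143/75 (≈-1.9067) theta=-659/1875 (≈-0.3515)
After 5 (propagate distance d=17): x=-7.8816 theta=-659/1875 (≈-0.3515)
After 6 (thin lens f=40): x=-7.8816 theta=-5791/37500 (≈-0.1544)
After 7 (propagate distance d=31 (to screen)): x=-475081/37500 (≈-12.6688) theta=-5791/37500 (≈-0.1544)
Rounded to 4 decimal places: x = -12.6688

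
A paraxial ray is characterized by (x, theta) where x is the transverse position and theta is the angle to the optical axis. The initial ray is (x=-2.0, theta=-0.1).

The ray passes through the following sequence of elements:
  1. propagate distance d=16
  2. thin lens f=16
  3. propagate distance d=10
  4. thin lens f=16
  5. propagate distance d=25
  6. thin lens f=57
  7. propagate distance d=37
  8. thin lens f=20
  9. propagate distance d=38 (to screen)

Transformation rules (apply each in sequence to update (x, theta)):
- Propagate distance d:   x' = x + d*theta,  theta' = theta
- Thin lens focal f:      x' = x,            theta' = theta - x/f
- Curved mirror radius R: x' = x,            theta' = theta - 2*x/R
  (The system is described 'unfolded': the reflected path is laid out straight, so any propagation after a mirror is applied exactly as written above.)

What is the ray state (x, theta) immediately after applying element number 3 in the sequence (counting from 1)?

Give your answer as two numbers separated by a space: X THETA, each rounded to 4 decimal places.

Answer: -2.3500 0.1250

Derivation:
Initial: x=-2.0000 theta=-0.1000
After 1 (propagate distance d=16): x=-3.6000 theta=-0.1000
After 2 (thin lens f=16): x=-3.6000 theta=0.1250
After 3 (propagate distance d=10): x=-2.3500 theta=0.1250
Rounded to 4 decimal places: x = -2.3500, theta = 0.1250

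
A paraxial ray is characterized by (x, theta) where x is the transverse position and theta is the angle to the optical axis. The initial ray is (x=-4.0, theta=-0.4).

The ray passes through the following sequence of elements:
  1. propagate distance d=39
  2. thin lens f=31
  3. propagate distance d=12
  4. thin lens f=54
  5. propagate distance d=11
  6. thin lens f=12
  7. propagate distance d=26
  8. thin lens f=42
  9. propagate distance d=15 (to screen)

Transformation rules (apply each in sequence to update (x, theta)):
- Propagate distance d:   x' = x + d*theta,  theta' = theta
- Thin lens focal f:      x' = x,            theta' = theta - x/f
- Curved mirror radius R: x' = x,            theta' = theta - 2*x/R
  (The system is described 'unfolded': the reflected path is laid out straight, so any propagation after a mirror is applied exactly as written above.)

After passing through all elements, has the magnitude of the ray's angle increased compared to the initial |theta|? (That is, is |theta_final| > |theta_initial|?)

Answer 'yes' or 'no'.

Initial: x=-4.0000 theta=-0.4000
After 1 (propagate distance d=39): x=-19.6000 theta=-0.4000
After 2 (thin lens f=31): x=-19.6000 theta=36/155 (≈0.2323)
After 3 (propagate distance d=12): x=-2606/155 (≈-16.8129) theta=36/155 (≈0.2323)
After 4 (thin lens f=54): x=-2606/155 (≈-16.8129) theta=455/837 (≈0.5436)
After 5 (propagate distance d=11): x=-45337/4185 (≈-10.8332) theta=455/837 (≈0.5436)
After 6 (thin lens f=12): x=-45337/4185 (≈-10.8332) theta=72637/50220 (≈1.4464)
After 7 (propagate distance d=26): x=672259/25110 (≈26.7726) theta=72637/50220 (≈1.4464)
After 8 (thin lens f=42): x=672259/25110 (≈26.7726) theta=60937/75330 (≈0.8089)
After 9 (propagate distance d=15 (to screen)): x=162824/4185 (≈38.9066) theta=60937/75330 (≈0.8089)
|theta_initial|=0.4000 |theta_final|=60937/75330 (≈0.8089) -> increased

Answer: yes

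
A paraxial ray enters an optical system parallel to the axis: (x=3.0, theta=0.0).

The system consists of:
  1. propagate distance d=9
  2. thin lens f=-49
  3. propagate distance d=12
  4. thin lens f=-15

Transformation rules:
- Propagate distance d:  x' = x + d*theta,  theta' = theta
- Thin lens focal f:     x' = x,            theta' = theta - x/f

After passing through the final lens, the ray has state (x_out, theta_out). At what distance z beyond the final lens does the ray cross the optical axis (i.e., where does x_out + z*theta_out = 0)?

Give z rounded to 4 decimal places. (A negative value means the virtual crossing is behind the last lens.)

Answer: -12.0395

Derivation:
Initial: x=3.0000 theta=0.0000
After 1 (propagate distance d=9): x=3.0000 theta=0.0000
After 2 (thin lens f=-49): x=3.0000 theta=3/49 (≈0.0612)
After 3 (propagate distance d=12): x=183/49 (≈3.7347) theta=3/49 (≈0.0612)
After 4 (thin lens f=-15): x=183/49 (≈3.7347) theta=76/245 (≈0.3102)
z_focus = -x_out/theta_out = -(183/49)/(76/245) = -915/76 ≈ -12.0395
Rounded to 4 decimal places: z = -12.0395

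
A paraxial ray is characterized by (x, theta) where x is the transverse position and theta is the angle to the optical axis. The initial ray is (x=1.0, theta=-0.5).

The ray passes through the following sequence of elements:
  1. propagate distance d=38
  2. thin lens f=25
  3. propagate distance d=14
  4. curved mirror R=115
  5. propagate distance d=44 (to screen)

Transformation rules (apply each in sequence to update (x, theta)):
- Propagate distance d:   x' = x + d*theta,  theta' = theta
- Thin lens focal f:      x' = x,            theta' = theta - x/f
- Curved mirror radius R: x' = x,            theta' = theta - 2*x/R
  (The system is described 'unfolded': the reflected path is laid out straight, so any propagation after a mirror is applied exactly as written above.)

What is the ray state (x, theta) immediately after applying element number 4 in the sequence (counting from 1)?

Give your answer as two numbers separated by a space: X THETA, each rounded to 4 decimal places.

Answer: -14.9200 0.4795

Derivation:
Initial: x=1.0000 theta=-0.5000
After 1 (propagate distance d=38): x=-18.0000 theta=-0.5000
After 2 (thin lens f=25): x=-18.0000 theta=0.2200
After 3 (propagate distance d=14): x=-14.9200 theta=0.2200
After 4 (curved mirror R=115): x=-14.9200 theta=2757/5750 (≈0.4795)
Rounded to 4 decimal places: x = -14.9200, theta = 0.4795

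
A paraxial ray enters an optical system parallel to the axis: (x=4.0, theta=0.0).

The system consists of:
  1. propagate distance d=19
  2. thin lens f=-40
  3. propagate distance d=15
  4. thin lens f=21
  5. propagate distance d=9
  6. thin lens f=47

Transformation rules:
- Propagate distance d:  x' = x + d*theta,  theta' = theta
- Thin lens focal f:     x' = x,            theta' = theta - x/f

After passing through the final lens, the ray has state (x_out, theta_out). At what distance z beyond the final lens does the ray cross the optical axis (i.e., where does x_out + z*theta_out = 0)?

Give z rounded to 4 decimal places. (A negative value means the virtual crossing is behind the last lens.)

Initial: x=4.0000 theta=0.0000
After 1 (propagate distance d=19): x=4.0000 theta=0.0000
After 2 (thin lens f=-40): x=4.0000 theta=0.1000
After 3 (propagate distance d=15): x=5.5000 theta=0.1000
After 4 (thin lens f=21): x=5.5000 theta=-17/105 (≈-0.1619)
After 5 (propagate distance d=9): x=283/70 (≈4.0429) theta=-17/105 (≈-0.1619)
After 6 (thin lens f=47): x=283/70 (≈4.0429) theta=-2447/9870 (≈-0.2479)
z_focus = -x_out/theta_out = -(283/70)/(-2447/9870) = 39903/2447 ≈ 16.3069
Rounded to 4 decimal places: z = 16.3069

Answer: 16.3069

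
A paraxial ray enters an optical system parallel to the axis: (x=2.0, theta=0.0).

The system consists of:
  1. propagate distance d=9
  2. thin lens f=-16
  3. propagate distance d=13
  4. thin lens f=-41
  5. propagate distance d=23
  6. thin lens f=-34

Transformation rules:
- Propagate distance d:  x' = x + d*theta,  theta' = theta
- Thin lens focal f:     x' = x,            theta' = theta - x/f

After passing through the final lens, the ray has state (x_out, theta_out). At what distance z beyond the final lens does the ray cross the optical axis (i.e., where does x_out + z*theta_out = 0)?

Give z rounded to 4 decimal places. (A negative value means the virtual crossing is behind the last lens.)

Initial: x=2.0000 theta=0.0000
After 1 (propagate distance d=9): x=2.0000 theta=0.0000
After 2 (thin lens f=-16): x=2.0000 theta=0.1250
After 3 (propagate distance d=13): x=3.6250 theta=0.1250
After 4 (thin lens f=-41): x=3.6250 theta=35/164 (≈0.2134)
After 5 (propagate distance d=23): x=2799/328 (≈8.5335) theta=35/164 (≈0.2134)
After 6 (thin lens f=-34): x=2799/328 (≈8.5335) theta=5179/11152 (≈0.4644)
z_focus = -x_out/theta_out = -(2799/328)/(5179/11152) = -95166/5179 ≈ -18.3754
Rounded to 4 decimal places: z = -18.3754

Answer: -18.3754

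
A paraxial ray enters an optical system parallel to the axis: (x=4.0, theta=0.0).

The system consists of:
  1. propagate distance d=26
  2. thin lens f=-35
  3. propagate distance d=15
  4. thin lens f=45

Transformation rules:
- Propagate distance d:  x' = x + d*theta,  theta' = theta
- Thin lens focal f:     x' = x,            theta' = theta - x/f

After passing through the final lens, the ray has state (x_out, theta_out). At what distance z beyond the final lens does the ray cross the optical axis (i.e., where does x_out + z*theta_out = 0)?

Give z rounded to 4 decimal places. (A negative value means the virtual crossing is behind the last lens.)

Answer: 450.0000

Derivation:
Initial: x=4.0000 theta=0.0000
After 1 (propagate distance d=26): x=4.0000 theta=0.0000
After 2 (thin lens f=-35): x=4.0000 theta=4/35 (≈0.1143)
After 3 (propagate distance d=15): x=40/7 (≈5.7143) theta=4/35 (≈0.1143)
After 4 (thin lens f=45): x=40/7 (≈5.7143) theta=-4/315 (≈-0.0127)
z_focus = -x_out/theta_out = -(40/7)/(-4/315) = 450.0000
Rounded to 4 decimal places: z = 450.0000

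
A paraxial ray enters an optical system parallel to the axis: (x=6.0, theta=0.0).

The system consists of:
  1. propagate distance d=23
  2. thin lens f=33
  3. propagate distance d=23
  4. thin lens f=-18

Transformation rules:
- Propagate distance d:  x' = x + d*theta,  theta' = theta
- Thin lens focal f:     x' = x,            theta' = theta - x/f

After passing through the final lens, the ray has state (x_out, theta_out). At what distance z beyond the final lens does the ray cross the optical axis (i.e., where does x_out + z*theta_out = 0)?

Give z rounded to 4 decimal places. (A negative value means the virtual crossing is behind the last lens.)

Answer: 22.5000

Derivation:
Initial: x=6.0000 theta=0.0000
After 1 (propagate distance d=23): x=6.0000 theta=0.0000
After 2 (thin lens f=33): x=6.0000 theta=-2/11 (≈-0.1818)
After 3 (propagate distance d=23): x=20/11 (≈1.8182) theta=-2/11 (≈-0.1818)
After 4 (thin lens f=-18): x=20/11 (≈1.8182) theta=-8/99 (≈-0.0808)
z_focus = -x_out/theta_out = -(20/11)/(-8/99) = 22.5000
Rounded to 4 decimal places: z = 22.5000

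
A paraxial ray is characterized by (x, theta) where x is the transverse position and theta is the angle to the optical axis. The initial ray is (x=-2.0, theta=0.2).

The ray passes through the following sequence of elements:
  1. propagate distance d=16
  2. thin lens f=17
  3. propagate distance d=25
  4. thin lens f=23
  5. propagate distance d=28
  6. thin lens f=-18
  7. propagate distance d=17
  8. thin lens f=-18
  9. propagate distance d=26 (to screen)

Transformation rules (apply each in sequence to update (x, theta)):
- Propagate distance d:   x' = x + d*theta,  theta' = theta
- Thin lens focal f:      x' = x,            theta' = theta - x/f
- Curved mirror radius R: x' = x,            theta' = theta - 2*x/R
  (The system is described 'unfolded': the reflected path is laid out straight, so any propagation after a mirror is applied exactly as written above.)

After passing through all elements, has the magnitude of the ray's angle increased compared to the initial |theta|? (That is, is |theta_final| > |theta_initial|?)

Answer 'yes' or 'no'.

Answer: yes

Derivation:
Initial: x=-2.0000 theta=0.2000
After 1 (propagate distance d=16): x=1.2000 theta=0.2000
After 2 (thin lens f=17): x=1.2000 theta=11/85 (≈0.1294)
After 3 (propagate distance d=25): x=377/85 (≈4.4353) theta=11/85 (≈0.1294)
After 4 (thin lens f=23): x=377/85 (≈4.4353) theta=-124/1955 (≈-0.0634)
After 5 (propagate distance d=28): x=5199/1955 (≈2.6593) theta=-124/1955 (≈-0.0634)
After 6 (thin lens f=-18): x=5199/1955 (≈2.6593) theta=43/510 (≈0.0843)
After 7 (propagate distance d=17): x=48007/11730 (≈4.0927) theta=43/510 (≈0.0843)
After 8 (thin lens f=-18): x=48007/11730 (≈4.0927) theta=65809/211140 (≈0.3117)
After 9 (propagate distance d=26 (to screen)): x=7574/621 (≈12.1965) theta=65809/211140 (≈0.3117)
|theta_initial|=0.2000 |theta_final|=65809/211140 (≈0.3117) -> increased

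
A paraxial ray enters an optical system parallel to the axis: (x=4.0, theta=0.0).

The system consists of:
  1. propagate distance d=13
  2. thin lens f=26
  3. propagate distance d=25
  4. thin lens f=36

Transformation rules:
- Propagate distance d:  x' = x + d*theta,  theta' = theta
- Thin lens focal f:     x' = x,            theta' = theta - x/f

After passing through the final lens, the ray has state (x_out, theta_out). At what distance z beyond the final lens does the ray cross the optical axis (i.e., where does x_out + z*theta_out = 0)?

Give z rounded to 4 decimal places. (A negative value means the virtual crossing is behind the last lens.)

Initial: x=4.0000 theta=0.0000
After 1 (propagate distance d=13): x=4.0000 theta=0.0000
After 2 (thin lens f=26): x=4.0000 theta=-2/13 (≈-0.1538)
After 3 (propagate distance d=25): x=2/13 (≈0.1538) theta=-2/13 (≈-0.1538)
After 4 (thin lens f=36): x=2/13 (≈0.1538) theta=-37/234 (≈-0.1581)
z_focus = -x_out/theta_out = -(2/13)/(-37/234) = 36/37 ≈ 0.9730
Rounded to 4 decimal places: z = 0.9730

Answer: 0.9730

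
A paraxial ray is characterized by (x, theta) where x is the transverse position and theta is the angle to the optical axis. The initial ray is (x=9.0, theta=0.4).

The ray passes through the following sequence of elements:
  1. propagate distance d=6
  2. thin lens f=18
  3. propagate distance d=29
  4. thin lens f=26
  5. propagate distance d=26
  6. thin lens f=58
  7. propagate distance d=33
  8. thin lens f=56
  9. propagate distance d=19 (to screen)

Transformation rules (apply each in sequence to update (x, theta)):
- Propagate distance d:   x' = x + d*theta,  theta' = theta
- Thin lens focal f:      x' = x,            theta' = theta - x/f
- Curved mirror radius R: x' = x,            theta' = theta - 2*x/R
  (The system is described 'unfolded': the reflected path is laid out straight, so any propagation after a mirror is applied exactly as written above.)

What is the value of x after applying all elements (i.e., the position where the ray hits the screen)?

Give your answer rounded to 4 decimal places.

Initial: x=9.0000 theta=0.4000
After 1 (propagate distance d=6): x=11.4000 theta=0.4000
After 2 (thin lens f=18): x=11.4000 theta=-7/30 (≈-0.2333)
After 3 (propagate distance d=29): x=139/30 (≈4.6333) theta=-7/30 (≈-0.2333)
After 4 (thin lens f=26): x=139/30 (≈4.6333) theta=-107/260 (≈-0.4115)
After 5 (propagate distance d=26): x=-91/15 (≈-6.0667) theta=-107/260 (≈-0.4115)
After 6 (thin lens f=58): x=-91/15 (≈-6.0667) theta=-6943/22620 (≈-0.3069)
After 7 (propagate distance d=33): x=-366347/22620 (≈-16.1957) theta=-6943/22620 (≈-0.3069)
After 8 (thin lens f=56): x=-366347/22620 (≈-16.1957) theta=-7487/422240 (≈-0.0177)
After 9 (propagate distance d=19 (to screen)): x=-20942191/1266720 (≈-16.5326) theta=-7487/422240 (≈-0.0177)
Rounded to 4 decimal places: x = -16.5326

Answer: -16.5326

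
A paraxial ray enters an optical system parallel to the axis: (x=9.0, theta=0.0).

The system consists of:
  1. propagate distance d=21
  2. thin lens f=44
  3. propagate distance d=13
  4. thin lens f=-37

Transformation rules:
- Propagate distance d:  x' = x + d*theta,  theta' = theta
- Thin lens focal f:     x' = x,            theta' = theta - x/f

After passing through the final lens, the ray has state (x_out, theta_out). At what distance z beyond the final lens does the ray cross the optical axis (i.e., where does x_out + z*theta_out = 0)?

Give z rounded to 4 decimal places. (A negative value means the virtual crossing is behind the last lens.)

Answer: 191.1667

Derivation:
Initial: x=9.0000 theta=0.0000
After 1 (propagate distance d=21): x=9.0000 theta=0.0000
After 2 (thin lens f=44): x=9.0000 theta=-9/44 (≈-0.2045)
After 3 (propagate distance d=13): x=279/44 (≈6.3409) theta=-9/44 (≈-0.2045)
After 4 (thin lens f=-37): x=279/44 (≈6.3409) theta=-27/814 (≈-0.0332)
z_focus = -x_out/theta_out = -(279/44)/(-27/814) = 1147/6 ≈ 191.1667
Rounded to 4 decimal places: z = 191.1667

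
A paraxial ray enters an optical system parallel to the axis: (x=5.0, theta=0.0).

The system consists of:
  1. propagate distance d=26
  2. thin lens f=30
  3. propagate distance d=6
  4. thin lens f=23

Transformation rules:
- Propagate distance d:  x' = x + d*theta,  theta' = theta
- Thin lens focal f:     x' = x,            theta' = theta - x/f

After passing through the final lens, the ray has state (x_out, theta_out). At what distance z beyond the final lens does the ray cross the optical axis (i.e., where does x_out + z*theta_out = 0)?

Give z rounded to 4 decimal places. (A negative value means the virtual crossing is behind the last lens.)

Answer: 11.7447

Derivation:
Initial: x=5.0000 theta=0.0000
After 1 (propagate distance d=26): x=5.0000 theta=0.0000
After 2 (thin lens f=30): x=5.0000 theta=-1/6 (≈-0.1667)
After 3 (propagate distance d=6): x=4.0000 theta=-1/6 (≈-0.1667)
After 4 (thin lens f=23): x=4.0000 theta=-47/138 (≈-0.3406)
z_focus = -x_out/theta_out = -(4.0000)/(-47/138) = 552/47 ≈ 11.7447
Rounded to 4 decimal places: z = 11.7447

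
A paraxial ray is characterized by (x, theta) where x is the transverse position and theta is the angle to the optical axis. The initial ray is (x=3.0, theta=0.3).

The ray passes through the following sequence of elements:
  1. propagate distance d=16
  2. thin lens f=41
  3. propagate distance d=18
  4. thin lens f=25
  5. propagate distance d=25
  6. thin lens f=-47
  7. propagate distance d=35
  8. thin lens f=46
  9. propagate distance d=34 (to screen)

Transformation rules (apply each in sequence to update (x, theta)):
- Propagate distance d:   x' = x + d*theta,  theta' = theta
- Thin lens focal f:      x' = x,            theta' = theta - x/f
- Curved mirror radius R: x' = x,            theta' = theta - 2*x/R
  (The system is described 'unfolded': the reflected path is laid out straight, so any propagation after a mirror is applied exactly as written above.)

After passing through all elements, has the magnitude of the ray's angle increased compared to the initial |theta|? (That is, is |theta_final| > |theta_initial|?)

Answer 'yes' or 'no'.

Initial: x=3.0000 theta=0.3000
After 1 (propagate distance d=16): x=7.8000 theta=0.3000
After 2 (thin lens f=41): x=7.8000 theta=9/82 (≈0.1098)
After 3 (propagate distance d=18): x=2004/205 (≈9.7756) theta=9/82 (≈0.1098)
After 4 (thin lens f=25): x=2004/205 (≈9.7756) theta=-2883/10250 (≈-0.2813)
After 5 (propagate distance d=25): x=225/82 (≈2.7439) theta=-2883/10250 (≈-0.2813)
After 6 (thin lens f=-47): x=225/82 (≈2.7439) theta=-53688/240875 (≈-0.2229)
After 7 (propagate distance d=35): x=-487257/96350 (≈-5.0572) theta=-53688/240875 (≈-0.2229)
After 8 (thin lens f=46): x=-487257/96350 (≈-5.0572) theta=-2503011/22160500 (≈-0.1129)
After 9 (propagate distance d=34 (to screen)): x=-49292871/5540125 (≈-8.8974) theta=-2503011/22160500 (≈-0.1129)
|theta_initial|=0.3000 |theta_final|=2503011/22160500 (≈0.1129) -> not increased

Answer: no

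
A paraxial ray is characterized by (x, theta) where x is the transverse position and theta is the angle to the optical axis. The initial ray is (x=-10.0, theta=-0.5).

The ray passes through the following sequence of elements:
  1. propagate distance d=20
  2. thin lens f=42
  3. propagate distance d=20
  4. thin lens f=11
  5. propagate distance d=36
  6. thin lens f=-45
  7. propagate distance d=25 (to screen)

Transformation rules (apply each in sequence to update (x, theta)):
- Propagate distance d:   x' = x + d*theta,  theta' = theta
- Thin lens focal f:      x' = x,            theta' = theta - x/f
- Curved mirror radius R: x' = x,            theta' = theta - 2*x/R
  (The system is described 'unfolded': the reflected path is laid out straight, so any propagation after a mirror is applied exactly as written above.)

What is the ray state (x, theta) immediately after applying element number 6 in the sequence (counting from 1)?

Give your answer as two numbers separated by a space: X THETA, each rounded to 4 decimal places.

Answer: 45.6797 2.8528

Derivation:
Initial: x=-10.0000 theta=-0.5000
After 1 (propagate distance d=20): x=-20.0000 theta=-0.5000
After 2 (thin lens f=42): x=-20.0000 theta=-1/42 (≈-0.0238)
After 3 (propagate distance d=20): x=-430/21 (≈-20.4762) theta=-1/42 (≈-0.0238)
After 4 (thin lens f=11): x=-430/21 (≈-20.4762) theta=283/154 (≈1.8377)
After 5 (propagate distance d=36): x=10552/231 (≈45.6797) theta=283/154 (≈1.8377)
After 6 (thin lens f=-45): x=10552/231 (≈45.6797) theta=59309/20790 (≈2.8528)
Rounded to 4 decimal places: x = 45.6797, theta = 2.8528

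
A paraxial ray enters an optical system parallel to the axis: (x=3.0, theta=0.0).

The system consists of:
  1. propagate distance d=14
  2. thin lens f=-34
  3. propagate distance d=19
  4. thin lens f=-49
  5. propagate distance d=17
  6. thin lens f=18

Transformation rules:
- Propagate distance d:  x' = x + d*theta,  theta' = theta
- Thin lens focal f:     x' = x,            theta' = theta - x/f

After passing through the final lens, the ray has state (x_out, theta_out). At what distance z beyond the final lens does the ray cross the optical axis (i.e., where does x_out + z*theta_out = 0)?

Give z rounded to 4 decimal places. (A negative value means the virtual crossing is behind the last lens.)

Initial: x=3.0000 theta=0.0000
After 1 (propagate distance d=14): x=3.0000 theta=0.0000
After 2 (thin lens f=-34): x=3.0000 theta=3/34 (≈0.0882)
After 3 (propagate distance d=19): x=159/34 (≈4.6765) theta=3/34 (≈0.0882)
After 4 (thin lens f=-49): x=159/34 (≈4.6765) theta=9/49 (≈0.1837)
After 5 (propagate distance d=17): x=12993/1666 (≈7.7989) theta=9/49 (≈0.1837)
After 6 (thin lens f=18): x=12993/1666 (≈7.7989) theta=-2495/9996 (≈-0.2496)
z_focus = -x_out/theta_out = -(12993/1666)/(-2495/9996) = 77958/2495 ≈ 31.2457
Rounded to 4 decimal places: z = 31.2457

Answer: 31.2457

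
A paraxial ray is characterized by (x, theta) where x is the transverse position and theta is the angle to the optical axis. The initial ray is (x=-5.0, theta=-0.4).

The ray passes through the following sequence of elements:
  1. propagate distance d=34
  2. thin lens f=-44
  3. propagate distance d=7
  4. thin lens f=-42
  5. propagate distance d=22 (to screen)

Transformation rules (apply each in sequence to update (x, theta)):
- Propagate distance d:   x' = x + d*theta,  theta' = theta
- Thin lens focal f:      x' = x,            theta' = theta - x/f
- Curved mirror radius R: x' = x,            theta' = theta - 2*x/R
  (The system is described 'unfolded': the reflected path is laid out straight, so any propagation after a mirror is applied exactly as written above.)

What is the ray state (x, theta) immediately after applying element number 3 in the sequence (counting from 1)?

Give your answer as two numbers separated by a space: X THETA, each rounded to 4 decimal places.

Answer: -24.3591 -0.8227

Derivation:
Initial: x=-5.0000 theta=-0.4000
After 1 (propagate distance d=34): x=-18.6000 theta=-0.4000
After 2 (thin lens f=-44): x=-18.6000 theta=-181/220 (≈-0.8227)
After 3 (propagate distance d=7): x=-5359/220 (≈-24.3591) theta=-181/220 (≈-0.8227)
Rounded to 4 decimal places: x = -24.3591, theta = -0.8227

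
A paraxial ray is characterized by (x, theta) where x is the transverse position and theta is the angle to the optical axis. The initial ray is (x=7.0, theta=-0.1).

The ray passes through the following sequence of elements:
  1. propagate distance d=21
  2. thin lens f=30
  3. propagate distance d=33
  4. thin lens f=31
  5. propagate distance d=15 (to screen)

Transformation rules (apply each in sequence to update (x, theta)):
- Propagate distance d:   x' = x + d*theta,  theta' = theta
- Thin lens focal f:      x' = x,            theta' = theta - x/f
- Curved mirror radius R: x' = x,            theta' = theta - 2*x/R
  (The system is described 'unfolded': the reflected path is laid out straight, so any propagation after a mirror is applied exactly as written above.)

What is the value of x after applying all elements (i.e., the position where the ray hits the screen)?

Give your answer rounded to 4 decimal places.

Initial: x=7.0000 theta=-0.1000
After 1 (propagate distance d=21): x=4.9000 theta=-0.1000
After 2 (thin lens f=30): x=4.9000 theta=-79/300 (≈-0.2633)
After 3 (propagate distance d=33): x=-3.7900 theta=-79/300 (≈-0.2633)
After 4 (thin lens f=31): x=-3.7900 theta=-328/2325 (≈-0.1411)
After 5 (propagate distance d=15 (to screen)): x=-18309/3100 (≈-5.9061) theta=-328/2325 (≈-0.1411)
Rounded to 4 decimal places: x = -5.9061

Answer: -5.9061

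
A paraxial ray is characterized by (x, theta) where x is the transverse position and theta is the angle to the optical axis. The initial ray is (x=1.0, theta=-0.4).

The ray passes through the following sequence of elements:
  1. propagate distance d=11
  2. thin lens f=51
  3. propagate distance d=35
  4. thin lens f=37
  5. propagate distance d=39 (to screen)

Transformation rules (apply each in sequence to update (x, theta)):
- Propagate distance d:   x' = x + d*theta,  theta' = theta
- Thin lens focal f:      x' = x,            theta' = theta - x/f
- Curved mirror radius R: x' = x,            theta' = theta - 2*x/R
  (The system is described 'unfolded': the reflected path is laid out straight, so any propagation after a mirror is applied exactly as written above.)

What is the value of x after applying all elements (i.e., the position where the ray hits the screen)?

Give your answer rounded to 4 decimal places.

Answer: -12.1856

Derivation:
Initial: x=1.0000 theta=-0.4000
After 1 (propagate distance d=11): x=-3.4000 theta=-0.4000
After 2 (thin lens f=51): x=-3.4000 theta=-1/3 (≈-0.3333)
After 3 (propagate distance d=35): x=-226/15 (≈-15.0667) theta=-1/3 (≈-0.3333)
After 4 (thin lens f=37): x=-226/15 (≈-15.0667) theta=41/555 (≈0.0739)
After 5 (propagate distance d=39 (to screen)): x=-6763/555 (≈-12.1856) theta=41/555 (≈0.0739)
Rounded to 4 decimal places: x = -12.1856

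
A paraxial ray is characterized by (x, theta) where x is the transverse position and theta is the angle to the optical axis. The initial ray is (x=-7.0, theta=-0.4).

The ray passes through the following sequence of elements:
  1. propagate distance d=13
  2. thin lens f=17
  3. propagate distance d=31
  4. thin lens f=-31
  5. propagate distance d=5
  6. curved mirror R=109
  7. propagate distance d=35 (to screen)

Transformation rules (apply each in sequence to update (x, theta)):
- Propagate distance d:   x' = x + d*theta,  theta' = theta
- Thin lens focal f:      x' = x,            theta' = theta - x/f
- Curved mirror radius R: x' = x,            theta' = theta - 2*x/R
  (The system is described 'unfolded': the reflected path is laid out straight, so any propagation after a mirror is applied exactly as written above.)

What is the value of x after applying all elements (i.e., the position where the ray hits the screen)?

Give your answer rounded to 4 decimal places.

Initial: x=-7.0000 theta=-0.4000
After 1 (propagate distance d=13): x=-12.2000 theta=-0.4000
After 2 (thin lens f=17): x=-12.2000 theta=27/85 (≈0.3176)
After 3 (propagate distance d=31): x=-40/17 (≈-2.3529) theta=27/85 (≈0.3176)
After 4 (thin lens f=-31): x=-40/17 (≈-2.3529) theta=637/2635 (≈0.2417)
After 5 (propagate distance d=5): x=-603/527 (≈-1.1442) theta=637/2635 (≈0.2417)
After 6 (curved mirror R=109): x=-603/527 (≈-1.1442) theta=4439/16895 (≈0.2627)
After 7 (propagate distance d=35 (to screen)): x=462514/57443 (≈8.0517) theta=4439/16895 (≈0.2627)
Rounded to 4 decimal places: x = 8.0517

Answer: 8.0517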